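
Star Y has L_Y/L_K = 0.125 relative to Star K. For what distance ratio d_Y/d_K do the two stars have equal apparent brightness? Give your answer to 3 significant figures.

Equal flux requires L_Y/d_Y² = L_K/d_K², so d_Y/d_K = √(L_Y/L_K)
= √(0.125) = 0.3536.

0.354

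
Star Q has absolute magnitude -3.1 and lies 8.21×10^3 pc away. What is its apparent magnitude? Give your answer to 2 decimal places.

11.47

m = M + 5 log₁₀(d/10 pc) = -3.1 + 5 log₁₀(8.21×10^3/10)
  = -3.1 + 5 × 2.914 = -3.1 + 14.57 = 11.47.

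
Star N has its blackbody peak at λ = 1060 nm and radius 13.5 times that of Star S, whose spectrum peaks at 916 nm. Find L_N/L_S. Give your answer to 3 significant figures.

Wien's law gives T ∝ 1/λ_max, so T_N/T_S = λ_S/λ_N = 916/1060 = 0.8642.
Then L ∝ R²T⁴ gives L_N/L_S = (13.5)² × (0.8642)⁴ = 182.2 × 0.5576 = 101.6.

102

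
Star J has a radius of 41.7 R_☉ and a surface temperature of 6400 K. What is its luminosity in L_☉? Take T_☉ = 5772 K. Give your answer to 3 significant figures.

L/L_☉ = (R/R_☉)² (T/T_☉)⁴ = (41.7)² × (6400/5772)⁴
       = 1739 × (1.109)⁴ = 1739 × 1.512 = 2628.

2.63×10^3 L_☉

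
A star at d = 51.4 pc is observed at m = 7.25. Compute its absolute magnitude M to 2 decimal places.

M = m − 5 log₁₀(d/10 pc) = 7.25 − 5 log₁₀(51.4/10)
  = 7.25 − 5 × 0.711 = 7.25 − 3.55 = 3.70.

3.70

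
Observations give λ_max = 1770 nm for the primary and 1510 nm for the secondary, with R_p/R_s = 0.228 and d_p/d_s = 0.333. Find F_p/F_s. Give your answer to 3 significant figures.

Wien's law: T_p/T_s = λ_s/λ_p = 1510/1770 = 0.8531.
L_p/L_s = (R_p/R_s)²(T_p/T_s)⁴ = (0.228)²(0.8531)⁴ = 0.02753.
F_p/F_s = (L_p/L_s)/(d_p/d_s)² = 0.02753/(0.333)² = 0.2483.

0.248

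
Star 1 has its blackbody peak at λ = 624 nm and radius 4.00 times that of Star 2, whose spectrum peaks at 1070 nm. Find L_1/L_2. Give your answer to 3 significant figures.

138

Wien's law gives T ∝ 1/λ_max, so T_1/T_2 = λ_2/λ_1 = 1070/624 = 1.715.
Then L ∝ R²T⁴ gives L_1/L_2 = (4.00)² × (1.715)⁴ = 16.00 × 8.646 = 138.3.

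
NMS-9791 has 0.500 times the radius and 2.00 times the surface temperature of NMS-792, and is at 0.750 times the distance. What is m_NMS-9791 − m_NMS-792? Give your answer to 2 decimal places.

L_NMS-9791/L_NMS-792 = (0.500)²(2.00)⁴ = 4.000.
F_NMS-9791/F_NMS-792 = (L_NMS-9791/L_NMS-792)/(d_NMS-9791/d_NMS-792)² = 4.000/0.5625 = 7.111.
m_NMS-9791 − m_NMS-792 = −2.5 log₁₀(7.111) = -2.13.

-2.13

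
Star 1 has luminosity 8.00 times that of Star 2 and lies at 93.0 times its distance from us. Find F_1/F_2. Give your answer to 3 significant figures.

9.25×10^-4

F = L/(4πd²), so F_1/F_2 = (L_1/L_2) / (d_1/d_2)²
= 8.00 / (93.0)² = 8.00 / 8649 = 9.250×10^-4.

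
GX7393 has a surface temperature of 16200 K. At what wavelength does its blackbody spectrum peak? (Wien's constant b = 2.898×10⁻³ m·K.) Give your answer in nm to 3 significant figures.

λ_max = b/T = 2.898×10⁻³ / 16200 = 1.79×10^-7 m = 178.9 nm.

179 nm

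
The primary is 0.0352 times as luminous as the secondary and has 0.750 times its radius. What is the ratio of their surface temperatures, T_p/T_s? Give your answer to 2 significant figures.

0.50

L ∝ R²T⁴ gives T ∝ (L/R²)^(1/4), so
T_p/T_s = (0.0352 / 0.750²)^(1/4) = (0.06258)^(1/4) = 0.5002.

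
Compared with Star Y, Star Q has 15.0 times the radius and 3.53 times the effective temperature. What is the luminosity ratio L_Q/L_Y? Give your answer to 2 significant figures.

From the Stefan–Boltzmann law, L ∝ R²T⁴, so
L_Q/L_Y = (R_Q/R_Y)² (T_Q/T_Y)⁴ = (15.0)² × (3.53)⁴ = 225.0 × 155.3 = 3.494×10^4.

3.5×10^4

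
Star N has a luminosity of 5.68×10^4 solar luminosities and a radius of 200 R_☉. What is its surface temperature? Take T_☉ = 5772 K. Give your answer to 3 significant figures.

T/T_☉ = (L/L_☉)^(1/4) / (R/R_☉)^(1/2)
T = 5772 × (5.68×10^4)^(1/4) / √(200) = 5772 × 15.44 / 14.14 = 6301 K.

6.30×10^3 K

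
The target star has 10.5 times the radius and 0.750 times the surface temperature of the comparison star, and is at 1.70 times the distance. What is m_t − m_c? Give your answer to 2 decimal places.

-2.70

L_t/L_c = (10.5)²(0.750)⁴ = 34.88.
F_t/F_c = (L_t/L_c)/(d_t/d_c)² = 34.88/2.890 = 12.07.
m_t − m_c = −2.5 log₁₀(12.07) = -2.70.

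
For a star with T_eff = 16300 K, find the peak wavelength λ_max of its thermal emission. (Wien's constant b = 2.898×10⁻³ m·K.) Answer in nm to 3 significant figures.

178 nm

λ_max = b/T = 2.898×10⁻³ / 16300 = 1.78×10^-7 m = 177.8 nm.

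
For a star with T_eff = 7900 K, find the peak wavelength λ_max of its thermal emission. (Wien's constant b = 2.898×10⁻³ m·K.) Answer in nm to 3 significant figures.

367 nm

λ_max = b/T = 2.898×10⁻³ / 7900 = 3.67×10^-7 m = 366.8 nm.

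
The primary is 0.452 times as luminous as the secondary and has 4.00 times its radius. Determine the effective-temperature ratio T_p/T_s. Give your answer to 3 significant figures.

L ∝ R²T⁴ gives T ∝ (L/R²)^(1/4), so
T_p/T_s = (0.452 / 4.00²)^(1/4) = (0.02825)^(1/4) = 0.4100.

0.410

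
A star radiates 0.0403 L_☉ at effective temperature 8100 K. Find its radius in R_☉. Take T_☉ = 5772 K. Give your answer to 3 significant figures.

R/R_☉ = √(L/L_☉) / (T/T_☉)² = √(0.0403) / (1.403)²
       = 0.2007 / 1.969 = 0.1019.

0.102 R_☉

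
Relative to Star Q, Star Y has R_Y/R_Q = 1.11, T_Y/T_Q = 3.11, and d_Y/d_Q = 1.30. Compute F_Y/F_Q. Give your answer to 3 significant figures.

68.2

L_Y/L_Q = (R_Y/R_Q)²(T_Y/T_Q)⁴ = (1.11)² × (3.11)⁴ = 115.3.
F_Y/F_Q = (L_Y/L_Q)/(d_Y/d_Q)² = 115.3 / (1.30)² = 68.20.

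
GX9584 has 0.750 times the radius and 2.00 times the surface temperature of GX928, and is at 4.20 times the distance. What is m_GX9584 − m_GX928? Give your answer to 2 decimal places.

L_GX9584/L_GX928 = (0.750)²(2.00)⁴ = 9.000.
F_GX9584/F_GX928 = (L_GX9584/L_GX928)/(d_GX9584/d_GX928)² = 9.000/17.64 = 0.5102.
m_GX9584 − m_GX928 = −2.5 log₁₀(0.5102) = 0.73.

0.73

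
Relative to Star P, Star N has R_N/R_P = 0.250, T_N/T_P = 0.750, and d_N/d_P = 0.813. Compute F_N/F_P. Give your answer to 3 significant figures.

L_N/L_P = (R_N/R_P)²(T_N/T_P)⁴ = (0.250)² × (0.750)⁴ = 0.01978.
F_N/F_P = (L_N/L_P)/(d_N/d_P)² = 0.01978 / (0.813)² = 0.02992.

0.0299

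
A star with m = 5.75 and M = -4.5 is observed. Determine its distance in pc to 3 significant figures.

m − M = 5 log₁₀(d/10 pc)
5.75 − (-4.5) = 10.25 = 5 log₁₀(d/10)
d = 10 × 10^(10.25/5) = 10 × 10^2.050 = 1122 pc.

1.12×10^3 pc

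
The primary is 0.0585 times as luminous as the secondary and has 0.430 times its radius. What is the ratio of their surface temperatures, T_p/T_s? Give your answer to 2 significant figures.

L ∝ R²T⁴ gives T ∝ (L/R²)^(1/4), so
T_p/T_s = (0.0585 / 0.430²)^(1/4) = (0.3164)^(1/4) = 0.7500.

0.75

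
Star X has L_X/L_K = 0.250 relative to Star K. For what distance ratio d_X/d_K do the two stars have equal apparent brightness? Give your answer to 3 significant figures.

0.500

Equal flux requires L_X/d_X² = L_K/d_K², so d_X/d_K = √(L_X/L_K)
= √(0.250) = 0.5000.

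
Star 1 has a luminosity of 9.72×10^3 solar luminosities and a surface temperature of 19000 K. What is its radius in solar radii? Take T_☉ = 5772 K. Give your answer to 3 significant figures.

R/R_☉ = √(L/L_☉) / (T/T_☉)² = √(9.72×10^3) / (3.292)²
       = 98.59 / 10.84 = 9.099.

9.10 solar radii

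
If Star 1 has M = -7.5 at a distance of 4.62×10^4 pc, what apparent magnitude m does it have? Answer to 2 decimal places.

10.82

m = M + 5 log₁₀(d/10 pc) = -7.5 + 5 log₁₀(4.62×10^4/10)
  = -7.5 + 5 × 3.665 = -7.5 + 18.32 = 10.82.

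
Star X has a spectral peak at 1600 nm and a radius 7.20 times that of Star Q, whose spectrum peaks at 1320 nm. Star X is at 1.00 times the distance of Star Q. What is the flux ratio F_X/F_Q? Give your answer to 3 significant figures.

24.0

Wien's law: T_X/T_Q = λ_Q/λ_X = 1320/1600 = 0.8250.
L_X/L_Q = (R_X/R_Q)²(T_X/T_Q)⁴ = (7.20)²(0.8250)⁴ = 24.01.
F_X/F_Q = (L_X/L_Q)/(d_X/d_Q)² = 24.01/(1.00)² = 24.01.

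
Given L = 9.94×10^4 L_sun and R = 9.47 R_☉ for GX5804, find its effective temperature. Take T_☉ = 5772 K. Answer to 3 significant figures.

T/T_☉ = (L/L_☉)^(1/4) / (R/R_☉)^(1/2)
T = 5772 × (9.94×10^4)^(1/4) / √(9.47) = 5772 × 17.76 / 3.077 = 3.330×10^4 K.

3.33×10^4 K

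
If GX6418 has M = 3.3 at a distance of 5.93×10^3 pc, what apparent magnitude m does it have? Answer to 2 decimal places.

17.17

m = M + 5 log₁₀(d/10 pc) = 3.3 + 5 log₁₀(5.93×10^3/10)
  = 3.3 + 5 × 2.773 = 3.3 + 13.87 = 17.17.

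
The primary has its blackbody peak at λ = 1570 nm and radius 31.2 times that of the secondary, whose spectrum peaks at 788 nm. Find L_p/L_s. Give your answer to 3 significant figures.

Wien's law gives T ∝ 1/λ_max, so T_p/T_s = λ_s/λ_p = 788/1570 = 0.5019.
Then L ∝ R²T⁴ gives L_p/L_s = (31.2)² × (0.5019)⁴ = 973.4 × 0.06346 = 61.78.

61.8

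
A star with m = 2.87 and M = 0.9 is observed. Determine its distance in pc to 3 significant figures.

24.8 pc

m − M = 5 log₁₀(d/10 pc)
2.87 − (0.9) = 1.97 = 5 log₁₀(d/10)
d = 10 × 10^(1.97/5) = 10 × 10^0.394 = 24.77 pc.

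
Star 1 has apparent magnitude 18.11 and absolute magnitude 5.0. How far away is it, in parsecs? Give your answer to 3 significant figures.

4.19×10^3 pc

m − M = 5 log₁₀(d/10 pc)
18.11 − (5.0) = 13.11 = 5 log₁₀(d/10)
d = 10 × 10^(13.11/5) = 10 × 10^2.622 = 4188 pc.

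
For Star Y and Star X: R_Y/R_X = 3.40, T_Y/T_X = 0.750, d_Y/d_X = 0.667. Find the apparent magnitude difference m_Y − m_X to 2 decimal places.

L_Y/L_X = (3.40)²(0.750)⁴ = 3.658.
F_Y/F_X = (L_Y/L_X)/(d_Y/d_X)² = 3.658/0.4449 = 8.222.
m_Y − m_X = −2.5 log₁₀(8.222) = -2.29.

-2.29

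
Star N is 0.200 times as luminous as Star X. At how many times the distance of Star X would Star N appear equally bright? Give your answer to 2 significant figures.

Equal flux requires L_N/d_N² = L_X/d_X², so d_N/d_X = √(L_N/L_X)
= √(0.200) = 0.4472.

0.45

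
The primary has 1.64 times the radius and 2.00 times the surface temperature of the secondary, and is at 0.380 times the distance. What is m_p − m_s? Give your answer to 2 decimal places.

-6.19

L_p/L_s = (1.64)²(2.00)⁴ = 43.03.
F_p/F_s = (L_p/L_s)/(d_p/d_s)² = 43.03/0.1444 = 298.0.
m_p − m_s = −2.5 log₁₀(298.0) = -6.19.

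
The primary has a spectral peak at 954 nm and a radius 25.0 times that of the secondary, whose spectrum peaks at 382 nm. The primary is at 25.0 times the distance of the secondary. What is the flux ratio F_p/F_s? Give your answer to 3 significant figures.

Wien's law: T_p/T_s = λ_s/λ_p = 382/954 = 0.4004.
L_p/L_s = (R_p/R_s)²(T_p/T_s)⁴ = (25.0)²(0.4004)⁴ = 16.07.
F_p/F_s = (L_p/L_s)/(d_p/d_s)² = 16.07/(25.0)² = 0.02571.

0.0257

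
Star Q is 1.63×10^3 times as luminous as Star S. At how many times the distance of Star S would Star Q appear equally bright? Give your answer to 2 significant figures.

Equal flux requires L_Q/d_Q² = L_S/d_S², so d_Q/d_S = √(L_Q/L_S)
= √(1.63×10^3) = 40.37.

40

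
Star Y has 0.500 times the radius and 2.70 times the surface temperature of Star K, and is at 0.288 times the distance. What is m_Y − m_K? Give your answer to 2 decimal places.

L_Y/L_K = (0.500)²(2.70)⁴ = 13.29.
F_Y/F_K = (L_Y/L_K)/(d_Y/d_K)² = 13.29/0.08294 = 160.2.
m_Y − m_K = −2.5 log₁₀(160.2) = -5.51.

-5.51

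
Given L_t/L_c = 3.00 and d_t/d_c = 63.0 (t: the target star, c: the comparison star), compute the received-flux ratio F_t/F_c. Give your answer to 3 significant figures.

7.56×10^-4

F = L/(4πd²), so F_t/F_c = (L_t/L_c) / (d_t/d_c)²
= 3.00 / (63.0)² = 3.00 / 3969 = 7.559×10^-4.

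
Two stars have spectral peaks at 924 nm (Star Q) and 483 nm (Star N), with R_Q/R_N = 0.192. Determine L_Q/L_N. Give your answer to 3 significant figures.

Wien's law gives T ∝ 1/λ_max, so T_Q/T_N = λ_N/λ_Q = 483/924 = 0.5227.
Then L ∝ R²T⁴ gives L_Q/L_N = (0.192)² × (0.5227)⁴ = 0.03686 × 0.07466 = 0.002752.

0.00275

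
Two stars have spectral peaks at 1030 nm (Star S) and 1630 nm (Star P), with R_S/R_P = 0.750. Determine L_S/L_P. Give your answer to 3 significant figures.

3.53

Wien's law gives T ∝ 1/λ_max, so T_S/T_P = λ_P/λ_S = 1630/1030 = 1.583.
Then L ∝ R²T⁴ gives L_S/L_P = (0.750)² × (1.583)⁴ = 0.5625 × 6.272 = 3.528.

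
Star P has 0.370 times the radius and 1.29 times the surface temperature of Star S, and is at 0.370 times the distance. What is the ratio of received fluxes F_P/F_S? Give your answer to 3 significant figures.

L_P/L_S = (R_P/R_S)²(T_P/T_S)⁴ = (0.370)² × (1.29)⁴ = 0.3791.
F_P/F_S = (L_P/L_S)/(d_P/d_S)² = 0.3791 / (0.370)² = 2.769.

2.77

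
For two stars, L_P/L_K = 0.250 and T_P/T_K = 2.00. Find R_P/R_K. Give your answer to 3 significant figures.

L ∝ R²T⁴ gives R ∝ √L / T², so
R_P/R_K = √(0.250) / (2.00)² = 0.5000 / 4.000 = 0.1250.

0.125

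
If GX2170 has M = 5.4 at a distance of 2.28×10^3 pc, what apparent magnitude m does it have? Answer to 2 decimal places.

17.19

m = M + 5 log₁₀(d/10 pc) = 5.4 + 5 log₁₀(2.28×10^3/10)
  = 5.4 + 5 × 2.358 = 5.4 + 11.79 = 17.19.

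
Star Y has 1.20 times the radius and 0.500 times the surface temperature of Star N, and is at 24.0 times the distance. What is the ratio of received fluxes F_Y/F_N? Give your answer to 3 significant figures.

L_Y/L_N = (R_Y/R_N)²(T_Y/T_N)⁴ = (1.20)² × (0.500)⁴ = 0.09000.
F_Y/F_N = (L_Y/L_N)/(d_Y/d_N)² = 0.09000 / (24.0)² = 1.563×10^-4.

1.56×10^-4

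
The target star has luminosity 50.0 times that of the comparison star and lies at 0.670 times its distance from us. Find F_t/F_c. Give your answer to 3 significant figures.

111

F = L/(4πd²), so F_t/F_c = (L_t/L_c) / (d_t/d_c)²
= 50.0 / (0.670)² = 50.0 / 0.4489 = 111.4.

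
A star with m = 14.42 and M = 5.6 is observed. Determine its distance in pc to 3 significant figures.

581 pc

m − M = 5 log₁₀(d/10 pc)
14.42 − (5.6) = 8.82 = 5 log₁₀(d/10)
d = 10 × 10^(8.82/5) = 10 × 10^1.764 = 580.8 pc.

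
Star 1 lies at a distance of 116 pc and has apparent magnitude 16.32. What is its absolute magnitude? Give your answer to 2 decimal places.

M = m − 5 log₁₀(d/10 pc) = 16.32 − 5 log₁₀(116/10)
  = 16.32 − 5 × 1.064 = 16.32 − 5.32 = 11.00.

11.00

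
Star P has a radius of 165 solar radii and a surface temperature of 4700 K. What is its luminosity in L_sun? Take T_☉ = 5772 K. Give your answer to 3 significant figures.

1.20×10^4 L_sun

L/L_☉ = (R/R_☉)² (T/T_☉)⁴ = (165)² × (4700/5772)⁴
       = 2.722×10^4 × (0.8143)⁴ = 2.722×10^4 × 0.4396 = 1.197×10^4.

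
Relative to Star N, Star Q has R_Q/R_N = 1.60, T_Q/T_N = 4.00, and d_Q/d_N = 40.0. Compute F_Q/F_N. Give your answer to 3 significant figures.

L_Q/L_N = (R_Q/R_N)²(T_Q/T_N)⁴ = (1.60)² × (4.00)⁴ = 655.4.
F_Q/F_N = (L_Q/L_N)/(d_Q/d_N)² = 655.4 / (40.0)² = 0.4096.

0.410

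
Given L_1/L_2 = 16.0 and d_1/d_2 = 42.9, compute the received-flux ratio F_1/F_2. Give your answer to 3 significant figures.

0.00869

F = L/(4πd²), so F_1/F_2 = (L_1/L_2) / (d_1/d_2)²
= 16.0 / (42.9)² = 16.0 / 1840 = 0.008694.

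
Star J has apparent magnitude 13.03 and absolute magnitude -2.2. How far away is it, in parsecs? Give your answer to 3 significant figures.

m − M = 5 log₁₀(d/10 pc)
13.03 − (-2.2) = 15.23 = 5 log₁₀(d/10)
d = 10 × 10^(15.23/5) = 10 × 10^3.046 = 1.112×10^4 pc.

1.11×10^4 pc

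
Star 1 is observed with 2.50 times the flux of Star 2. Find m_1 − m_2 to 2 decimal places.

-0.99

m_1 − m_2 = −2.5 log₁₀(F_1/F_2) = −2.5 log₁₀(2.50) = −2.5 × (0.398) = -0.995.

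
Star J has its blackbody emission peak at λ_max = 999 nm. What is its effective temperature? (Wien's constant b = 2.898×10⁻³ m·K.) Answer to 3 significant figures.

2.90×10^3 K

T = b/λ_max = 2.898×10⁻³ / (999×10⁻⁹) = 2901 K.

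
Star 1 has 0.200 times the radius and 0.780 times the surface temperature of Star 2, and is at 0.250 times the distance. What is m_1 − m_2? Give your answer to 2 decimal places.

1.56

L_1/L_2 = (0.200)²(0.780)⁴ = 0.01481.
F_1/F_2 = (L_1/L_2)/(d_1/d_2)² = 0.01481/0.06250 = 0.2369.
m_1 − m_2 = −2.5 log₁₀(0.2369) = 1.56.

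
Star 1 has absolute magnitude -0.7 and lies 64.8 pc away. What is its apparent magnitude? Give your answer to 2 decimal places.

3.36

m = M + 5 log₁₀(d/10 pc) = -0.7 + 5 log₁₀(64.8/10)
  = -0.7 + 5 × 0.812 = -0.7 + 4.06 = 3.36.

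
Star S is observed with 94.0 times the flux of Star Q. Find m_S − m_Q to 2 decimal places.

m_S − m_Q = −2.5 log₁₀(F_S/F_Q) = −2.5 log₁₀(94.0) = −2.5 × (1.973) = -4.933.

-4.93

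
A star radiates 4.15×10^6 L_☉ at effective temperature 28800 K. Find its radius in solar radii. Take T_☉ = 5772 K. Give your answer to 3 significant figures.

R/R_☉ = √(L/L_☉) / (T/T_☉)² = √(4.15×10^6) / (4.990)²
       = 2037 / 24.90 = 81.83.

81.8 solar radii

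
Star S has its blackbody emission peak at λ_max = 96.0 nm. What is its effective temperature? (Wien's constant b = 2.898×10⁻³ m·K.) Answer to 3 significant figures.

T = b/λ_max = 2.898×10⁻³ / (96.0×10⁻⁹) = 3.019×10^4 K.

3.02×10^4 K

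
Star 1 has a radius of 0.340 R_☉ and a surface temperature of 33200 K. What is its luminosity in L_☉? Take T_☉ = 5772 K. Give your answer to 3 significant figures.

L/L_☉ = (R/R_☉)² (T/T_☉)⁴ = (0.340)² × (33200/5772)⁴
       = 0.1156 × (5.752)⁴ = 0.1156 × 1095 = 126.5.

127 L_☉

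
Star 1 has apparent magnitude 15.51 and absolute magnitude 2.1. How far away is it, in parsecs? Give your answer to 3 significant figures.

4.81×10^3 pc

m − M = 5 log₁₀(d/10 pc)
15.51 − (2.1) = 13.41 = 5 log₁₀(d/10)
d = 10 × 10^(13.41/5) = 10 × 10^2.682 = 4808 pc.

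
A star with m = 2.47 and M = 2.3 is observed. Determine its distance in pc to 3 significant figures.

m − M = 5 log₁₀(d/10 pc)
2.47 − (2.3) = 0.17 = 5 log₁₀(d/10)
d = 10 × 10^(0.17/5) = 10 × 10^0.034 = 10.81 pc.

10.8 pc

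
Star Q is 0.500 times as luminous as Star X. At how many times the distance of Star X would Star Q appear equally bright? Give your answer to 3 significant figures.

0.707

Equal flux requires L_Q/d_Q² = L_X/d_X², so d_Q/d_X = √(L_Q/L_X)
= √(0.500) = 0.7071.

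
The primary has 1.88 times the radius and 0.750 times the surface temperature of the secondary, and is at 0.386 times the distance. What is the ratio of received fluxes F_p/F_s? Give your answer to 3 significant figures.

L_p/L_s = (R_p/R_s)²(T_p/T_s)⁴ = (1.88)² × (0.750)⁴ = 1.118.
F_p/F_s = (L_p/L_s)/(d_p/d_s)² = 1.118 / (0.386)² = 7.506.

7.51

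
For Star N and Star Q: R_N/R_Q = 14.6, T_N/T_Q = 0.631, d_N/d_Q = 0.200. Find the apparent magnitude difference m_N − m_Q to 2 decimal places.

-7.32

L_N/L_Q = (14.6)²(0.631)⁴ = 33.79.
F_N/F_Q = (L_N/L_Q)/(d_N/d_Q)² = 33.79/0.04000 = 844.8.
m_N − m_Q = −2.5 log₁₀(844.8) = -7.32.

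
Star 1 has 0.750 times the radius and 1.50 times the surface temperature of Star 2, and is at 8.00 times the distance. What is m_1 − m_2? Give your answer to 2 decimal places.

3.38

L_1/L_2 = (0.750)²(1.50)⁴ = 2.848.
F_1/F_2 = (L_1/L_2)/(d_1/d_2)² = 2.848/64.00 = 0.04449.
m_1 − m_2 = −2.5 log₁₀(0.04449) = 3.38.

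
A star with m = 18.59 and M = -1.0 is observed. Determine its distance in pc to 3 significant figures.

8.28×10^4 pc

m − M = 5 log₁₀(d/10 pc)
18.59 − (-1.0) = 19.59 = 5 log₁₀(d/10)
d = 10 × 10^(19.59/5) = 10 × 10^3.918 = 8.279×10^4 pc.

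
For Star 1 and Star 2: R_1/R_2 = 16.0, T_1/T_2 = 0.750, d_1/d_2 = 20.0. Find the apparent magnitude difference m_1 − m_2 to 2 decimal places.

L_1/L_2 = (16.0)²(0.750)⁴ = 81.00.
F_1/F_2 = (L_1/L_2)/(d_1/d_2)² = 81.00/400.0 = 0.2025.
m_1 − m_2 = −2.5 log₁₀(0.2025) = 1.73.

1.73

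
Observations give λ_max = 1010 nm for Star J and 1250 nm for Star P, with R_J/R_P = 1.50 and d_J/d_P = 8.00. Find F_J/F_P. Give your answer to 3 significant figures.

0.0825

Wien's law: T_J/T_P = λ_P/λ_J = 1250/1010 = 1.238.
L_J/L_P = (R_J/R_P)²(T_J/T_P)⁴ = (1.50)²(1.238)⁴ = 5.279.
F_J/F_P = (L_J/L_P)/(d_J/d_P)² = 5.279/(8.00)² = 0.08248.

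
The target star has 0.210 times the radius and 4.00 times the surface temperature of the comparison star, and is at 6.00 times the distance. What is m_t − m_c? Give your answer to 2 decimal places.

L_t/L_c = (0.210)²(4.00)⁴ = 11.29.
F_t/F_c = (L_t/L_c)/(d_t/d_c)² = 11.29/36.00 = 0.3136.
m_t − m_c = −2.5 log₁₀(0.3136) = 1.26.

1.26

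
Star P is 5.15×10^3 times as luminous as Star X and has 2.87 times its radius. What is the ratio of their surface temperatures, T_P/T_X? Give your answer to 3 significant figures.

5.00

L ∝ R²T⁴ gives T ∝ (L/R²)^(1/4), so
T_P/T_X = (5.15×10^3 / 2.87²)^(1/4) = (625.2)^(1/4) = 5.000.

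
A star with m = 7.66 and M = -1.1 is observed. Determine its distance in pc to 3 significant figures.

565 pc

m − M = 5 log₁₀(d/10 pc)
7.66 − (-1.1) = 8.76 = 5 log₁₀(d/10)
d = 10 × 10^(8.76/5) = 10 × 10^1.752 = 564.9 pc.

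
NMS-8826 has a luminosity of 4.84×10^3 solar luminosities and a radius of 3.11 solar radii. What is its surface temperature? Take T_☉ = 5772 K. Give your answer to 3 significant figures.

2.73×10^4 K

T/T_☉ = (L/L_☉)^(1/4) / (R/R_☉)^(1/2)
T = 5772 × (4.84×10^3)^(1/4) / √(3.11) = 5772 × 8.341 / 1.764 = 2.730×10^4 K.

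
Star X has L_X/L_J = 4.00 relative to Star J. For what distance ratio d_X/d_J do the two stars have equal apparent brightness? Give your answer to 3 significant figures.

2.00

Equal flux requires L_X/d_X² = L_J/d_J², so d_X/d_J = √(L_X/L_J)
= √(4.00) = 2.000.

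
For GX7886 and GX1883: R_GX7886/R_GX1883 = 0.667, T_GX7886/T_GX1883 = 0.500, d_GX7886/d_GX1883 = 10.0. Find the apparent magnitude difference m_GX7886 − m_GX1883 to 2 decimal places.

L_GX7886/L_GX1883 = (0.667)²(0.500)⁴ = 0.02781.
F_GX7886/F_GX1883 = (L_GX7886/L_GX1883)/(d_GX7886/d_GX1883)² = 0.02781/100.0 = 2.781×10^-4.
m_GX7886 − m_GX1883 = −2.5 log₁₀(2.781×10^-4) = 8.89.

8.89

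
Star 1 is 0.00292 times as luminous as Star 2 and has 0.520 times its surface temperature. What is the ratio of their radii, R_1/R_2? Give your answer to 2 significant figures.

0.20

L ∝ R²T⁴ gives R ∝ √L / T², so
R_1/R_2 = √(0.00292) / (0.520)² = 0.05404 / 0.2704 = 0.1998.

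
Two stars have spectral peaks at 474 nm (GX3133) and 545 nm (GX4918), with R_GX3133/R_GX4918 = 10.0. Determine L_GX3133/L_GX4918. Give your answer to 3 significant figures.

175

Wien's law gives T ∝ 1/λ_max, so T_GX3133/T_GX4918 = λ_GX4918/λ_GX3133 = 545/474 = 1.150.
Then L ∝ R²T⁴ gives L_GX3133/L_GX4918 = (10.0)² × (1.150)⁴ = 100.0 × 1.748 = 174.8.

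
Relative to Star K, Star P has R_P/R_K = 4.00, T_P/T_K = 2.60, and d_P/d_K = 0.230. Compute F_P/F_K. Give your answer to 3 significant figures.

L_P/L_K = (R_P/R_K)²(T_P/T_K)⁴ = (4.00)² × (2.60)⁴ = 731.2.
F_P/F_K = (L_P/L_K)/(d_P/d_K)² = 731.2 / (0.230)² = 1.382×10^4.

1.38×10^4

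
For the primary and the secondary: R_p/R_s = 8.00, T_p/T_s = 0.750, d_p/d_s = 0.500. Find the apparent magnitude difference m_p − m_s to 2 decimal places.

L_p/L_s = (8.00)²(0.750)⁴ = 20.25.
F_p/F_s = (L_p/L_s)/(d_p/d_s)² = 20.25/0.2500 = 81.00.
m_p − m_s = −2.5 log₁₀(81.00) = -4.77.

-4.77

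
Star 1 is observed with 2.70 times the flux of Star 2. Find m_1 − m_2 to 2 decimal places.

m_1 − m_2 = −2.5 log₁₀(F_1/F_2) = −2.5 log₁₀(2.70) = −2.5 × (0.431) = -1.078.

-1.08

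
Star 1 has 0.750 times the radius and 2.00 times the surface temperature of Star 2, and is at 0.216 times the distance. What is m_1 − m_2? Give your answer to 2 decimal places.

L_1/L_2 = (0.750)²(2.00)⁴ = 9.000.
F_1/F_2 = (L_1/L_2)/(d_1/d_2)² = 9.000/0.04666 = 192.9.
m_1 − m_2 = −2.5 log₁₀(192.9) = -5.71.

-5.71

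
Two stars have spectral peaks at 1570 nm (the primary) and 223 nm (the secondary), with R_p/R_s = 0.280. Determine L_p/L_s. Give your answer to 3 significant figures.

3.19×10^-5

Wien's law gives T ∝ 1/λ_max, so T_p/T_s = λ_s/λ_p = 223/1570 = 0.1420.
Then L ∝ R²T⁴ gives L_p/L_s = (0.280)² × (0.1420)⁴ = 0.07840 × 4.070×10^-4 = 3.191×10^-5.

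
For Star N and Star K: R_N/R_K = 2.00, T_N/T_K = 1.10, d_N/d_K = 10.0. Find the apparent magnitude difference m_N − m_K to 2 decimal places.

3.08

L_N/L_K = (2.00)²(1.10)⁴ = 5.856.
F_N/F_K = (L_N/L_K)/(d_N/d_K)² = 5.856/100.0 = 0.05856.
m_N − m_K = −2.5 log₁₀(0.05856) = 3.08.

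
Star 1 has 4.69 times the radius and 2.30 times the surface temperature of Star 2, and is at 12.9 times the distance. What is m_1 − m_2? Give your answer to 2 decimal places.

-1.42

L_1/L_2 = (4.69)²(2.30)⁴ = 615.5.
F_1/F_2 = (L_1/L_2)/(d_1/d_2)² = 615.5/166.4 = 3.699.
m_1 − m_2 = −2.5 log₁₀(3.699) = -1.42.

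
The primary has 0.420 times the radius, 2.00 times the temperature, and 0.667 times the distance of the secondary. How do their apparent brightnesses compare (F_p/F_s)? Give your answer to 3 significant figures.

L_p/L_s = (R_p/R_s)²(T_p/T_s)⁴ = (0.420)² × (2.00)⁴ = 2.822.
F_p/F_s = (L_p/L_s)/(d_p/d_s)² = 2.822 / (0.667)² = 6.344.

6.34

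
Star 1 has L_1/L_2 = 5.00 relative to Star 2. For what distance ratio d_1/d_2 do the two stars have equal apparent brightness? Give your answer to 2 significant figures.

2.2

Equal flux requires L_1/d_1² = L_2/d_2², so d_1/d_2 = √(L_1/L_2)
= √(5.00) = 2.236.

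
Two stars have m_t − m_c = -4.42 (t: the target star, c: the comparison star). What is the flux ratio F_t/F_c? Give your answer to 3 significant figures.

58.6

F_t/F_c = 10^(−(m_t − m_c)/2.5) = 10^(4.42/2.5) = 10^1.768 = 58.61.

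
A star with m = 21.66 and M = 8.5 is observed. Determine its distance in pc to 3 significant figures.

4.29×10^3 pc

m − M = 5 log₁₀(d/10 pc)
21.66 − (8.5) = 13.16 = 5 log₁₀(d/10)
d = 10 × 10^(13.16/5) = 10 × 10^2.632 = 4285 pc.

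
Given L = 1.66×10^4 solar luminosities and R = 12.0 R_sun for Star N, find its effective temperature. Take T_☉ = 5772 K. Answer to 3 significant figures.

T/T_☉ = (L/L_☉)^(1/4) / (R/R_☉)^(1/2)
T = 5772 × (1.66×10^4)^(1/4) / √(12.0) = 5772 × 11.35 / 3.464 = 1.891×10^4 K.

1.89×10^4 K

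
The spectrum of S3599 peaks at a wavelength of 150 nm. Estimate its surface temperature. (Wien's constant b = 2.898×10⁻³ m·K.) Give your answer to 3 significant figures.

1.93×10^4 K

T = b/λ_max = 2.898×10⁻³ / (150×10⁻⁹) = 1.932×10^4 K.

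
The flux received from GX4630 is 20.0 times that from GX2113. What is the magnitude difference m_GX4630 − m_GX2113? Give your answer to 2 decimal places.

m_GX4630 − m_GX2113 = −2.5 log₁₀(F_GX4630/F_GX2113) = −2.5 log₁₀(20.0) = −2.5 × (1.301) = -3.253.

-3.25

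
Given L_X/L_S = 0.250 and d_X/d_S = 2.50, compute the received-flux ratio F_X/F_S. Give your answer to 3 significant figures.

0.0400

F = L/(4πd²), so F_X/F_S = (L_X/L_S) / (d_X/d_S)²
= 0.250 / (2.50)² = 0.250 / 6.250 = 0.04000.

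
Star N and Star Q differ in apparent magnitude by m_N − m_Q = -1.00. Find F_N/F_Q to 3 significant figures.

2.51

F_N/F_Q = 10^(−(m_N − m_Q)/2.5) = 10^(1.00/2.5) = 10^0.400 = 2.512.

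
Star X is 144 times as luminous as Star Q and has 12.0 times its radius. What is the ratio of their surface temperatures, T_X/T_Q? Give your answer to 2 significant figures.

L ∝ R²T⁴ gives T ∝ (L/R²)^(1/4), so
T_X/T_Q = (144 / 12.0²)^(1/4) = (1.000)^(1/4) = 1.000.

1.0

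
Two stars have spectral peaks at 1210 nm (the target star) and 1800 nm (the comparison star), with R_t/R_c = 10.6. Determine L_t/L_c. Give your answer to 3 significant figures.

550

Wien's law gives T ∝ 1/λ_max, so T_t/T_c = λ_c/λ_t = 1800/1210 = 1.488.
Then L ∝ R²T⁴ gives L_t/L_c = (10.6)² × (1.488)⁴ = 112.4 × 4.897 = 550.3.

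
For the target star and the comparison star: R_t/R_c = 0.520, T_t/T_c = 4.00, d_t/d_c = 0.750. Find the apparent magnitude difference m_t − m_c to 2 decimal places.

-5.23

L_t/L_c = (0.520)²(4.00)⁴ = 69.22.
F_t/F_c = (L_t/L_c)/(d_t/d_c)² = 69.22/0.5625 = 123.1.
m_t − m_c = −2.5 log₁₀(123.1) = -5.23.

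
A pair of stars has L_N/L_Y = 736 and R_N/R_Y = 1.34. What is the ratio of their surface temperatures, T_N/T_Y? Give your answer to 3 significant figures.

4.50

L ∝ R²T⁴ gives T ∝ (L/R²)^(1/4), so
T_N/T_Y = (736 / 1.34²)^(1/4) = (409.9)^(1/4) = 4.500.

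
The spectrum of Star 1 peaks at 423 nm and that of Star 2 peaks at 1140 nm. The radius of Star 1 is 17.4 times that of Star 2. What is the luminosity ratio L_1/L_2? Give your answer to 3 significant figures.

1.60×10^4

Wien's law gives T ∝ 1/λ_max, so T_1/T_2 = λ_2/λ_1 = 1140/423 = 2.695.
Then L ∝ R²T⁴ gives L_1/L_2 = (17.4)² × (2.695)⁴ = 302.8 × 52.75 = 1.597×10^4.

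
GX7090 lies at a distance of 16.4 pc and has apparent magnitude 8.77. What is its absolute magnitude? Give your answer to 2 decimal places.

M = m − 5 log₁₀(d/10 pc) = 8.77 − 5 log₁₀(16.4/10)
  = 8.77 − 5 × 0.215 = 8.77 − 1.07 = 7.70.

7.70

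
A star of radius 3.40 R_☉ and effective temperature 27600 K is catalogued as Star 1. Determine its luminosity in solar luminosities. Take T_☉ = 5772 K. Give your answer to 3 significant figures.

L/L_☉ = (R/R_☉)² (T/T_☉)⁴ = (3.40)² × (27600/5772)⁴
       = 11.56 × (4.782)⁴ = 11.56 × 522.8 = 6044.

6.04×10^3 solar luminosities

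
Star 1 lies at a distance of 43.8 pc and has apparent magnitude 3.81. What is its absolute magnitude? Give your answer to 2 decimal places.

M = m − 5 log₁₀(d/10 pc) = 3.81 − 5 log₁₀(43.8/10)
  = 3.81 − 5 × 0.641 = 3.81 − 3.21 = 0.60.

0.60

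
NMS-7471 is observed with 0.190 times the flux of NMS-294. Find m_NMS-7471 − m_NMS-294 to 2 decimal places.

m_NMS-7471 − m_NMS-294 = −2.5 log₁₀(F_NMS-7471/F_NMS-294) = −2.5 log₁₀(0.190) = −2.5 × (-0.721) = 1.803.

1.80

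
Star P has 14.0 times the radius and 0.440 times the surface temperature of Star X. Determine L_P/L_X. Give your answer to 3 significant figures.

7.35

From the Stefan–Boltzmann law, L ∝ R²T⁴, so
L_P/L_X = (R_P/R_X)² (T_P/T_X)⁴ = (14.0)² × (0.440)⁴ = 196.0 × 0.03748 = 7.346.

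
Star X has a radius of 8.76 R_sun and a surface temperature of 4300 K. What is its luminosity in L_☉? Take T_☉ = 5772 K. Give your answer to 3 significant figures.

23.6 L_☉

L/L_☉ = (R/R_☉)² (T/T_☉)⁴ = (8.76)² × (4300/5772)⁴
       = 76.74 × (0.7450)⁴ = 76.74 × 0.3080 = 23.64.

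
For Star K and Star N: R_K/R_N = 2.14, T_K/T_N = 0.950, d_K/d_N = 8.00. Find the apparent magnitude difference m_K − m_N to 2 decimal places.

L_K/L_N = (2.14)²(0.950)⁴ = 3.730.
F_K/F_N = (L_K/L_N)/(d_K/d_N)² = 3.730/64.00 = 0.05828.
m_K − m_N = −2.5 log₁₀(0.05828) = 3.09.

3.09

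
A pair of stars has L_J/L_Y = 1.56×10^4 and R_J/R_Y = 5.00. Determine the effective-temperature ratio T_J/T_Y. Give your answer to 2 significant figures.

5.0

L ∝ R²T⁴ gives T ∝ (L/R²)^(1/4), so
T_J/T_Y = (1.56×10^4 / 5.00²)^(1/4) = (624.0)^(1/4) = 4.998.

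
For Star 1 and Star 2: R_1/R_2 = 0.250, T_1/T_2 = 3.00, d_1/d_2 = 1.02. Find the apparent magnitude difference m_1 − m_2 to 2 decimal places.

L_1/L_2 = (0.250)²(3.00)⁴ = 5.062.
F_1/F_2 = (L_1/L_2)/(d_1/d_2)² = 5.062/1.040 = 4.866.
m_1 − m_2 = −2.5 log₁₀(4.866) = -1.72.

-1.72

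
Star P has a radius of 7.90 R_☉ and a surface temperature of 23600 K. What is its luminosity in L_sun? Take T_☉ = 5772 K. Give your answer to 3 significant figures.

L/L_☉ = (R/R_☉)² (T/T_☉)⁴ = (7.90)² × (23600/5772)⁴
       = 62.41 × (4.089)⁴ = 62.41 × 279.5 = 1.744×10^4.

1.74×10^4 L_sun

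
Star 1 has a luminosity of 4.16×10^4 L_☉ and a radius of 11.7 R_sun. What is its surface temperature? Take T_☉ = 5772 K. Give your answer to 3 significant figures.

T/T_☉ = (L/L_☉)^(1/4) / (R/R_☉)^(1/2)
T = 5772 × (4.16×10^4)^(1/4) / √(11.7) = 5772 × 14.28 / 3.421 = 2.410×10^4 K.

2.41×10^4 K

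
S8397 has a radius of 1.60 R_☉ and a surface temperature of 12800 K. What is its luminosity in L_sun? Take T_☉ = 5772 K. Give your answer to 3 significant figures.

L/L_☉ = (R/R_☉)² (T/T_☉)⁴ = (1.60)² × (12800/5772)⁴
       = 2.560 × (2.218)⁴ = 2.560 × 24.18 = 61.91.

61.9 L_sun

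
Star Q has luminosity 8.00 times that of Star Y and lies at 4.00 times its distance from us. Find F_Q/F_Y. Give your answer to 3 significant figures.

0.500

F = L/(4πd²), so F_Q/F_Y = (L_Q/L_Y) / (d_Q/d_Y)²
= 8.00 / (4.00)² = 8.00 / 16.00 = 0.5000.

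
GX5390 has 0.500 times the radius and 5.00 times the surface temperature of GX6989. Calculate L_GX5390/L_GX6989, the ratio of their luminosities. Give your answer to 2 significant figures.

From the Stefan–Boltzmann law, L ∝ R²T⁴, so
L_GX5390/L_GX6989 = (R_GX5390/R_GX6989)² (T_GX5390/T_GX6989)⁴ = (0.500)² × (5.00)⁴ = 0.2500 × 625.0 = 156.2.

1.6×10^2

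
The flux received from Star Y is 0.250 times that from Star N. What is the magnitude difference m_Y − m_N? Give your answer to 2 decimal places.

m_Y − m_N = −2.5 log₁₀(F_Y/F_N) = −2.5 log₁₀(0.250) = −2.5 × (-0.602) = 1.505.

1.51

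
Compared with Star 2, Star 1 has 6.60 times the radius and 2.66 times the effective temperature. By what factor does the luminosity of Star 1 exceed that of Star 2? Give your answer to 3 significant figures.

2.18×10^3

From the Stefan–Boltzmann law, L ∝ R²T⁴, so
L_1/L_2 = (R_1/R_2)² (T_1/T_2)⁴ = (6.60)² × (2.66)⁴ = 43.56 × 50.06 = 2181.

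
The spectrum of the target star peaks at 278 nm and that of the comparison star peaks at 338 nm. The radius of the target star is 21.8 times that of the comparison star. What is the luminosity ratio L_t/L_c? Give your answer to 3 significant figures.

1.04×10^3

Wien's law gives T ∝ 1/λ_max, so T_t/T_c = λ_c/λ_t = 338/278 = 1.216.
Then L ∝ R²T⁴ gives L_t/L_c = (21.8)² × (1.216)⁴ = 475.2 × 2.185 = 1038.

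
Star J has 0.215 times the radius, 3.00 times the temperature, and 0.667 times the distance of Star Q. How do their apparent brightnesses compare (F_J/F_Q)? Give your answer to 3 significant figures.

L_J/L_Q = (R_J/R_Q)²(T_J/T_Q)⁴ = (0.215)² × (3.00)⁴ = 3.744.
F_J/F_Q = (L_J/L_Q)/(d_J/d_Q)² = 3.744 / (0.667)² = 8.416.

8.42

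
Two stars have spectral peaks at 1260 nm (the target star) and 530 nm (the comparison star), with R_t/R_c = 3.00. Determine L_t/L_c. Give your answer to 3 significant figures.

0.282

Wien's law gives T ∝ 1/λ_max, so T_t/T_c = λ_c/λ_t = 530/1260 = 0.4206.
Then L ∝ R²T⁴ gives L_t/L_c = (3.00)² × (0.4206)⁴ = 9.000 × 0.03131 = 0.2817.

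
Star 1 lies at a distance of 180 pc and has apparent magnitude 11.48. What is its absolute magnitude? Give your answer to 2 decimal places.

M = m − 5 log₁₀(d/10 pc) = 11.48 − 5 log₁₀(180/10)
  = 11.48 − 5 × 1.255 = 11.48 − 6.28 = 5.20.

5.20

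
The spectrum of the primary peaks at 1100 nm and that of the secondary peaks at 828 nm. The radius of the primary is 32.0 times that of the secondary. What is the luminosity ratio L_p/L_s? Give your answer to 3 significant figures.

Wien's law gives T ∝ 1/λ_max, so T_p/T_s = λ_s/λ_p = 828/1100 = 0.7527.
Then L ∝ R²T⁴ gives L_p/L_s = (32.0)² × (0.7527)⁴ = 1024 × 0.3210 = 328.7.

329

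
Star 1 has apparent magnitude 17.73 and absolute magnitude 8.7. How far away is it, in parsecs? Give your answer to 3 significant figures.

640 pc

m − M = 5 log₁₀(d/10 pc)
17.73 − (8.7) = 9.03 = 5 log₁₀(d/10)
d = 10 × 10^(9.03/5) = 10 × 10^1.806 = 639.7 pc.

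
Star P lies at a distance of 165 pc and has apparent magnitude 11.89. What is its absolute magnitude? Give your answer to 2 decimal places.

5.80

M = m − 5 log₁₀(d/10 pc) = 11.89 − 5 log₁₀(165/10)
  = 11.89 − 5 × 1.217 = 11.89 − 6.09 = 5.80.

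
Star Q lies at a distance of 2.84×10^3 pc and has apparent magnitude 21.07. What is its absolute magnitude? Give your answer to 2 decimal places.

8.80

M = m − 5 log₁₀(d/10 pc) = 21.07 − 5 log₁₀(2.84×10^3/10)
  = 21.07 − 5 × 2.453 = 21.07 − 12.27 = 8.80.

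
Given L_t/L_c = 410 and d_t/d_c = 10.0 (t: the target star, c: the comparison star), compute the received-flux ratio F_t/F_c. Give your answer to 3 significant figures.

4.10

F = L/(4πd²), so F_t/F_c = (L_t/L_c) / (d_t/d_c)²
= 410 / (10.0)² = 410 / 100.0 = 4.100.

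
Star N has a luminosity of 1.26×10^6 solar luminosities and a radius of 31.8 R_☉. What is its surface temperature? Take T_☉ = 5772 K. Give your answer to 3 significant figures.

T/T_☉ = (L/L_☉)^(1/4) / (R/R_☉)^(1/2)
T = 5772 × (1.26×10^6)^(1/4) / √(31.8) = 5772 × 33.50 / 5.639 = 3.429×10^4 K.

3.43×10^4 K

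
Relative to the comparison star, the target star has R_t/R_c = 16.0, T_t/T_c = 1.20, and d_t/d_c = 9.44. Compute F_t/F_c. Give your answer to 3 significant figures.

L_t/L_c = (R_t/R_c)²(T_t/T_c)⁴ = (16.0)² × (1.20)⁴ = 530.8.
F_t/F_c = (L_t/L_c)/(d_t/d_c)² = 530.8 / (9.44)² = 5.957.

5.96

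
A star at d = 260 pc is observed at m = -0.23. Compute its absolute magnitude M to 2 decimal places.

-7.30

M = m − 5 log₁₀(d/10 pc) = -0.23 − 5 log₁₀(260/10)
  = -0.23 − 5 × 1.415 = -0.23 − 7.07 = -7.30.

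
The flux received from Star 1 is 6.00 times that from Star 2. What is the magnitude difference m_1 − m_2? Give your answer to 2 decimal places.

m_1 − m_2 = −2.5 log₁₀(F_1/F_2) = −2.5 log₁₀(6.00) = −2.5 × (0.778) = -1.945.

-1.95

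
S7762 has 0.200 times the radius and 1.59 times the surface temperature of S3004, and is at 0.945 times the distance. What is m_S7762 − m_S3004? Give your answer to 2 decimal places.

L_S7762/L_S3004 = (0.200)²(1.59)⁴ = 0.2557.
F_S7762/F_S3004 = (L_S7762/L_S3004)/(d_S7762/d_S3004)² = 0.2557/0.8930 = 0.2863.
m_S7762 − m_S3004 = −2.5 log₁₀(0.2863) = 1.36.

1.36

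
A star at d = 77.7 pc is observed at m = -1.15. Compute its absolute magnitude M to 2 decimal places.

M = m − 5 log₁₀(d/10 pc) = -1.15 − 5 log₁₀(77.7/10)
  = -1.15 − 5 × 0.890 = -1.15 − 4.45 = -5.60.

-5.60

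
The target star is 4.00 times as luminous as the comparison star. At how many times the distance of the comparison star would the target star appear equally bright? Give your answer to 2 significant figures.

Equal flux requires L_t/d_t² = L_c/d_c², so d_t/d_c = √(L_t/L_c)
= √(4.00) = 2.000.

2.0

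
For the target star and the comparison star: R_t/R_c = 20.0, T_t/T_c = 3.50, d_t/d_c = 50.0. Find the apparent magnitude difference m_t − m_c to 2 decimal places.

-3.45

L_t/L_c = (20.0)²(3.50)⁴ = 6.002×10^4.
F_t/F_c = (L_t/L_c)/(d_t/d_c)² = 6.002×10^4/2500 = 24.01.
m_t − m_c = −2.5 log₁₀(24.01) = -3.45.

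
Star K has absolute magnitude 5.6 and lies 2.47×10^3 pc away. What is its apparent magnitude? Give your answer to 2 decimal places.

m = M + 5 log₁₀(d/10 pc) = 5.6 + 5 log₁₀(2.47×10^3/10)
  = 5.6 + 5 × 2.393 = 5.6 + 11.96 = 17.56.

17.56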